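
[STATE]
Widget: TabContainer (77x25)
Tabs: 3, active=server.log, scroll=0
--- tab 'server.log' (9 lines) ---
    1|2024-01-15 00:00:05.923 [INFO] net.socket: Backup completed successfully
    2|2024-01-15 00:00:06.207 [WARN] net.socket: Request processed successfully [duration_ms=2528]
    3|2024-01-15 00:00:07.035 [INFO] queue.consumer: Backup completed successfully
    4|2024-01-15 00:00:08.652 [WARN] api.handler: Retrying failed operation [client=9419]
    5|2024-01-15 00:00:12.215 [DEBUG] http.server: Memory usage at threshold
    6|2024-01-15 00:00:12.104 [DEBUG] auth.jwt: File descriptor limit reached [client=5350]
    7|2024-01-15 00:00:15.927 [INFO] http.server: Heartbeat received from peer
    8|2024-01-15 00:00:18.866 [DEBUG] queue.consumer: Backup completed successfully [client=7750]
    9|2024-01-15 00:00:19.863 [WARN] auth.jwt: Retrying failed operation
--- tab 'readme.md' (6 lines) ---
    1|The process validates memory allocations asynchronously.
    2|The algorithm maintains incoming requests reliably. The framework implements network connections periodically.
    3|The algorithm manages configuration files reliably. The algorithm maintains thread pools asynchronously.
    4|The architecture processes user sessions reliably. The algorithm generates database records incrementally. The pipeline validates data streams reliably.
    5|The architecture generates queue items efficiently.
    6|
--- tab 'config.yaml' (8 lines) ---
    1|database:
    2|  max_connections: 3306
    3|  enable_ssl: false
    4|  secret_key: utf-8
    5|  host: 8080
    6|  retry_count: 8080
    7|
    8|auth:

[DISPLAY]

[server.log]│ readme.md │ config.yaml                                        
─────────────────────────────────────────────────────────────────────────────
2024-01-15 00:00:05.923 [INFO] net.socket: Backup completed successfully     
2024-01-15 00:00:06.207 [WARN] net.socket: Request processed successfully [du
2024-01-15 00:00:07.035 [INFO] queue.consumer: Backup completed successfully 
2024-01-15 00:00:08.652 [WARN] api.handler: Retrying failed operation [client
2024-01-15 00:00:12.215 [DEBUG] http.server: Memory usage at threshold       
2024-01-15 00:00:12.104 [DEBUG] auth.jwt: File descriptor limit reached [clie
2024-01-15 00:00:15.927 [INFO] http.server: Heartbeat received from peer     
2024-01-15 00:00:18.866 [DEBUG] queue.consumer: Backup completed successfully
2024-01-15 00:00:19.863 [WARN] auth.jwt: Retrying failed operation           
                                                                             
                                                                             
                                                                             
                                                                             
                                                                             
                                                                             
                                                                             
                                                                             
                                                                             
                                                                             
                                                                             
                                                                             
                                                                             
                                                                             


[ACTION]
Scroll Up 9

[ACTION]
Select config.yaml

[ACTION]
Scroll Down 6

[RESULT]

 server.log │ readme.md │[config.yaml]                                       
─────────────────────────────────────────────────────────────────────────────
                                                                             
auth:                                                                        
                                                                             
                                                                             
                                                                             
                                                                             
                                                                             
                                                                             
                                                                             
                                                                             
                                                                             
                                                                             
                                                                             
                                                                             
                                                                             
                                                                             
                                                                             
                                                                             
                                                                             
                                                                             
                                                                             
                                                                             
                                                                             


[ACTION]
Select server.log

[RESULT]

[server.log]│ readme.md │ config.yaml                                        
─────────────────────────────────────────────────────────────────────────────
2024-01-15 00:00:05.923 [INFO] net.socket: Backup completed successfully     
2024-01-15 00:00:06.207 [WARN] net.socket: Request processed successfully [du
2024-01-15 00:00:07.035 [INFO] queue.consumer: Backup completed successfully 
2024-01-15 00:00:08.652 [WARN] api.handler: Retrying failed operation [client
2024-01-15 00:00:12.215 [DEBUG] http.server: Memory usage at threshold       
2024-01-15 00:00:12.104 [DEBUG] auth.jwt: File descriptor limit reached [clie
2024-01-15 00:00:15.927 [INFO] http.server: Heartbeat received from peer     
2024-01-15 00:00:18.866 [DEBUG] queue.consumer: Backup completed successfully
2024-01-15 00:00:19.863 [WARN] auth.jwt: Retrying failed operation           
                                                                             
                                                                             
                                                                             
                                                                             
                                                                             
                                                                             
                                                                             
                                                                             
                                                                             
                                                                             
                                                                             
                                                                             
                                                                             
                                                                             


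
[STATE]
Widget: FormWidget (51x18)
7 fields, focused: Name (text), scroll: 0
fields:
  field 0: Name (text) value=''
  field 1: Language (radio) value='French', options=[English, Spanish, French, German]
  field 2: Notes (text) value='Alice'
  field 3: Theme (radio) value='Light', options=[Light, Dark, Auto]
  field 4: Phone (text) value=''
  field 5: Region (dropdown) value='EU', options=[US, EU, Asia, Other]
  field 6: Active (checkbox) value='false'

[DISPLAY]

> Name:       [                                   ]
  Language:   ( ) English  ( ) Spanish  (●) French 
  Notes:      [Alice                              ]
  Theme:      (●) Light  ( ) Dark  ( ) Auto        
  Phone:      [                                   ]
  Region:     [EU                                ▼]
  Active:     [ ]                                  
                                                   
                                                   
                                                   
                                                   
                                                   
                                                   
                                                   
                                                   
                                                   
                                                   
                                                   


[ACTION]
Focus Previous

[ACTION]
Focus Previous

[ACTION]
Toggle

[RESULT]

  Name:       [                                   ]
  Language:   ( ) English  ( ) Spanish  (●) French 
  Notes:      [Alice                              ]
  Theme:      (●) Light  ( ) Dark  ( ) Auto        
  Phone:      [                                   ]
> Region:     [EU                                ▼]
  Active:     [ ]                                  
                                                   
                                                   
                                                   
                                                   
                                                   
                                                   
                                                   
                                                   
                                                   
                                                   
                                                   


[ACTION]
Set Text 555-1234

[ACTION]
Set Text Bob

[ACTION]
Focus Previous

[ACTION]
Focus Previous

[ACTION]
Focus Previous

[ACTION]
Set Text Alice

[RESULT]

  Name:       [                                   ]
  Language:   ( ) English  ( ) Spanish  (●) French 
> Notes:      [Alice                              ]
  Theme:      (●) Light  ( ) Dark  ( ) Auto        
  Phone:      [                                   ]
  Region:     [EU                                ▼]
  Active:     [ ]                                  
                                                   
                                                   
                                                   
                                                   
                                                   
                                                   
                                                   
                                                   
                                                   
                                                   
                                                   


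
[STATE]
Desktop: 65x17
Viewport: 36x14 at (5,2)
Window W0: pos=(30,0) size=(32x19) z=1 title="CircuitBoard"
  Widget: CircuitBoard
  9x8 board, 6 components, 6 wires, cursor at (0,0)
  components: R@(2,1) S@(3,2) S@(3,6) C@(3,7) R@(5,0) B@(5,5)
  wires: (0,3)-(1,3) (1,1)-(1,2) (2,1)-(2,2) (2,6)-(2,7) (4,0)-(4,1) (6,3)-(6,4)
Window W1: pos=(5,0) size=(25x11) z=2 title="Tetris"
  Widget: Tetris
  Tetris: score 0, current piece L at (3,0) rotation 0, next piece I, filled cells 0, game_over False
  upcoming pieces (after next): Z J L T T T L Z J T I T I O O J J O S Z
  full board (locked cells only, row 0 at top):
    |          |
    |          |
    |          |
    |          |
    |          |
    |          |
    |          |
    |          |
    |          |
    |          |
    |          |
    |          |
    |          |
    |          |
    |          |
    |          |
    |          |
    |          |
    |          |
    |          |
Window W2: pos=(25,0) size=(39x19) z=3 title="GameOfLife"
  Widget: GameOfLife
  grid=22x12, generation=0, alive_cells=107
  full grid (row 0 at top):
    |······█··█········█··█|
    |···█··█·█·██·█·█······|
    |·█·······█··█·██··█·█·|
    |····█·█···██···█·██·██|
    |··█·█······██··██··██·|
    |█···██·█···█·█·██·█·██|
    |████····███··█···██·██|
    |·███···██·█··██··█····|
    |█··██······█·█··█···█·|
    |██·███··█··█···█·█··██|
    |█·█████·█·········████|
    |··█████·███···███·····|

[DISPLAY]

┠───────────────────┠───────────────
┃          │Next:   ┃Gen: 0         
┃          │████    ┃······█··█·····
┃          │        ┃···█··█·█·██·█·
┃          │        ┃·█·······█··█·█
┃          │        ┃····█·█···██···
┃          │        ┃··█·█······██··
┃          │Score:  ┃█···██·█···█·█·
┗━━━━━━━━━━━━━━━━━━━┃████····███··█·
                    ┃·███···██·█··██
                    ┃█··██······█·█·
                    ┃██·███··█··█···
                    ┃█·█████·█······
                    ┃··█████·███···█


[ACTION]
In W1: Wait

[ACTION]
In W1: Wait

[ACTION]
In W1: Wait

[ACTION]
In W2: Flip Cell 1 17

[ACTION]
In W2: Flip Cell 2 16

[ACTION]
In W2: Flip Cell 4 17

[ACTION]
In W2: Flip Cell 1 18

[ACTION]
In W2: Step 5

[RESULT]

┠───────────────────┠───────────────
┃          │Next:   ┃Gen: 5         
┃          │████    ┃·······███···█·
┃          │        ┃·······█·█···██
┃          │        ┃··············█
┃          │        ┃···██··········
┃          │        ┃···███·········
┃          │Score:  ┃···██·█······██
┗━━━━━━━━━━━━━━━━━━━┃·····███······█
                    ┃·····███·····██
                    ┃·······█····█·█
                    ┃██·····██·····█
                    ┃██····█··█·····
                    ┃········█······


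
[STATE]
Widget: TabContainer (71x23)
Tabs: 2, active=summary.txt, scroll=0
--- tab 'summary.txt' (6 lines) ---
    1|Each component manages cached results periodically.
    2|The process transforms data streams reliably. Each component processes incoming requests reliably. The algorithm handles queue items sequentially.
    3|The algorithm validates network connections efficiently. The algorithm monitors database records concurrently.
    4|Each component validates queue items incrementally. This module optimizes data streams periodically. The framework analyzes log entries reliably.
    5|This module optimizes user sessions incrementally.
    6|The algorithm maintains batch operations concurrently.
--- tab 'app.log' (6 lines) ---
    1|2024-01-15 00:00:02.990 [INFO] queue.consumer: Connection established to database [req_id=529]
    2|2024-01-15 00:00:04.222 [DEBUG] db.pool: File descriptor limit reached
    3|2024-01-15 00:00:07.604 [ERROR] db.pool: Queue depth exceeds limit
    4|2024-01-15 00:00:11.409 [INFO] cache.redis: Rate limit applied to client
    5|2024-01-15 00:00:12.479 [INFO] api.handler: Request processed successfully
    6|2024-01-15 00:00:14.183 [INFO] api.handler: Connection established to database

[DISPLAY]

[summary.txt]│ app.log                                                 
───────────────────────────────────────────────────────────────────────
Each component manages cached results periodically.                    
The process transforms data streams reliably. Each component processes 
The algorithm validates network connections efficiently. The algorithm 
Each component validates queue items incrementally. This module optimiz
This module optimizes user sessions incrementally.                     
The algorithm maintains batch operations concurrently.                 
                                                                       
                                                                       
                                                                       
                                                                       
                                                                       
                                                                       
                                                                       
                                                                       
                                                                       
                                                                       
                                                                       
                                                                       
                                                                       
                                                                       
                                                                       


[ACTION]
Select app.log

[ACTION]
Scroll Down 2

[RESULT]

 summary.txt │[app.log]                                                
───────────────────────────────────────────────────────────────────────
2024-01-15 00:00:07.604 [ERROR] db.pool: Queue depth exceeds limit     
2024-01-15 00:00:11.409 [INFO] cache.redis: Rate limit applied to clien
2024-01-15 00:00:12.479 [INFO] api.handler: Request processed successfu
2024-01-15 00:00:14.183 [INFO] api.handler: Connection established to d
                                                                       
                                                                       
                                                                       
                                                                       
                                                                       
                                                                       
                                                                       
                                                                       
                                                                       
                                                                       
                                                                       
                                                                       
                                                                       
                                                                       
                                                                       
                                                                       
                                                                       


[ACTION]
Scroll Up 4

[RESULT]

 summary.txt │[app.log]                                                
───────────────────────────────────────────────────────────────────────
2024-01-15 00:00:02.990 [INFO] queue.consumer: Connection established t
2024-01-15 00:00:04.222 [DEBUG] db.pool: File descriptor limit reached 
2024-01-15 00:00:07.604 [ERROR] db.pool: Queue depth exceeds limit     
2024-01-15 00:00:11.409 [INFO] cache.redis: Rate limit applied to clien
2024-01-15 00:00:12.479 [INFO] api.handler: Request processed successfu
2024-01-15 00:00:14.183 [INFO] api.handler: Connection established to d
                                                                       
                                                                       
                                                                       
                                                                       
                                                                       
                                                                       
                                                                       
                                                                       
                                                                       
                                                                       
                                                                       
                                                                       
                                                                       
                                                                       
                                                                       


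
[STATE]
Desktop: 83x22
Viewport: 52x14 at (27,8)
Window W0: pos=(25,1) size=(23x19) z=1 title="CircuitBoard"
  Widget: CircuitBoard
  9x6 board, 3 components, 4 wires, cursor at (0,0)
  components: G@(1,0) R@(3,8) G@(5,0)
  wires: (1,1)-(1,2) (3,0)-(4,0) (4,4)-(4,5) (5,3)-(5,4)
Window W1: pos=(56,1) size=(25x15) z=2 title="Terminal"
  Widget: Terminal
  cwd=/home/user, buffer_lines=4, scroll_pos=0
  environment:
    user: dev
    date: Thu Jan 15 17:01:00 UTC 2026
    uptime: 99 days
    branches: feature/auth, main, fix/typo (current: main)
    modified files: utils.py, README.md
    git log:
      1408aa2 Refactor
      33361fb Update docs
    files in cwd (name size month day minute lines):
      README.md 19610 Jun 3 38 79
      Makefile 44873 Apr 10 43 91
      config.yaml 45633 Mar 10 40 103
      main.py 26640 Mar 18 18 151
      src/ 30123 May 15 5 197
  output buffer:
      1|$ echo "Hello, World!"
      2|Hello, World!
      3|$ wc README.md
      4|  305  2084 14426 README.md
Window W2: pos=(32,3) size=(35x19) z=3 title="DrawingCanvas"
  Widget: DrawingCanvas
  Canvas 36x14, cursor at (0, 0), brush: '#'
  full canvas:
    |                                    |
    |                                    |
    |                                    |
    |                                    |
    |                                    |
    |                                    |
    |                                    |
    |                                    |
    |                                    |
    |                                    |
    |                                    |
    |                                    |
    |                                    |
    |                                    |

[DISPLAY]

     ┃                                 ┃            
     ┃                                 ┃            
     ┃                                 ┃            
   · ┃                                 ┃            
   │ ┃                                 ┃            
   · ┃                                 ┃            
     ┃                                 ┃            
   G ┃                                 ┃━━━━━━━━━━━━
ursor┃                                 ┃            
     ┃                                 ┃            
     ┃                                 ┃            
━━━━━┃                                 ┃            
     ┃                                 ┃            
     ┗━━━━━━━━━━━━━━━━━━━━━━━━━━━━━━━━━┛            


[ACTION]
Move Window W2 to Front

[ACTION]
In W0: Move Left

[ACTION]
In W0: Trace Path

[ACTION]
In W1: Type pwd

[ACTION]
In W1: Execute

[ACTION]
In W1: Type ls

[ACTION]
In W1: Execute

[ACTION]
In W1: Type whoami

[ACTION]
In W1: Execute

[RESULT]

     ┃                                 ┃            
     ┃                                 ┃            
     ┃                                 ┃            
   · ┃                                 ┃ Makefile  c
   │ ┃                                 ┃            
   · ┃                                 ┃            
     ┃                                 ┃            
   G ┃                                 ┃━━━━━━━━━━━━
ursor┃                                 ┃            
     ┃                                 ┃            
     ┃                                 ┃            
━━━━━┃                                 ┃            
     ┃                                 ┃            
     ┗━━━━━━━━━━━━━━━━━━━━━━━━━━━━━━━━━┛            


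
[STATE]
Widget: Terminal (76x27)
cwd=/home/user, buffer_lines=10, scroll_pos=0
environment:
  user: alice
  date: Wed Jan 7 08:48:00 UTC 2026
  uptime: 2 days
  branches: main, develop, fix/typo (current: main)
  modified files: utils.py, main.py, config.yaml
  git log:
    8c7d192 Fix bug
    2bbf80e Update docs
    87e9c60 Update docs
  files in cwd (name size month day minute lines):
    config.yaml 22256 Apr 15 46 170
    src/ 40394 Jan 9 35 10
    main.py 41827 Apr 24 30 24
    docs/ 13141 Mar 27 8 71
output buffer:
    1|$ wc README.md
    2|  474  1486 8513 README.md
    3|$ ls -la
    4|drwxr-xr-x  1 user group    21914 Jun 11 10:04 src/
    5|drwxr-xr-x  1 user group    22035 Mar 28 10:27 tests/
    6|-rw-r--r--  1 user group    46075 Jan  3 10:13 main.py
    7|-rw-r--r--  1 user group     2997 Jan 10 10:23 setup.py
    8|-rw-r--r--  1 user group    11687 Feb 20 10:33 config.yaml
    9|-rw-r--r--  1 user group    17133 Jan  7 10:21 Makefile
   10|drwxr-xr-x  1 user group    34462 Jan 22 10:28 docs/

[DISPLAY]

$ wc README.md                                                              
  474  1486 8513 README.md                                                  
$ ls -la                                                                    
drwxr-xr-x  1 user group    21914 Jun 11 10:04 src/                         
drwxr-xr-x  1 user group    22035 Mar 28 10:27 tests/                       
-rw-r--r--  1 user group    46075 Jan  3 10:13 main.py                      
-rw-r--r--  1 user group     2997 Jan 10 10:23 setup.py                     
-rw-r--r--  1 user group    11687 Feb 20 10:33 config.yaml                  
-rw-r--r--  1 user group    17133 Jan  7 10:21 Makefile                     
drwxr-xr-x  1 user group    34462 Jan 22 10:28 docs/                        
$ █                                                                         
                                                                            
                                                                            
                                                                            
                                                                            
                                                                            
                                                                            
                                                                            
                                                                            
                                                                            
                                                                            
                                                                            
                                                                            
                                                                            
                                                                            
                                                                            
                                                                            


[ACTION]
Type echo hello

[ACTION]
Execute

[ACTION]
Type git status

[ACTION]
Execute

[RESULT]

$ wc README.md                                                              
  474  1486 8513 README.md                                                  
$ ls -la                                                                    
drwxr-xr-x  1 user group    21914 Jun 11 10:04 src/                         
drwxr-xr-x  1 user group    22035 Mar 28 10:27 tests/                       
-rw-r--r--  1 user group    46075 Jan  3 10:13 main.py                      
-rw-r--r--  1 user group     2997 Jan 10 10:23 setup.py                     
-rw-r--r--  1 user group    11687 Feb 20 10:33 config.yaml                  
-rw-r--r--  1 user group    17133 Jan  7 10:21 Makefile                     
drwxr-xr-x  1 user group    34462 Jan 22 10:28 docs/                        
$ echo hello                                                                
hello                                                                       
$ git status                                                                
On branch main                                                              
Changes not staged for commit:                                              
                                                                            
        modified:   utils.py                                                
        modified:   main.py                                                 
        modified:   config.yaml                                             
$ █                                                                         
                                                                            
                                                                            
                                                                            
                                                                            
                                                                            
                                                                            
                                                                            


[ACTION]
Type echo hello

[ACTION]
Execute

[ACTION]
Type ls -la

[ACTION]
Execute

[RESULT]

$ wc README.md                                                              
  474  1486 8513 README.md                                                  
$ ls -la                                                                    
drwxr-xr-x  1 user group    21914 Jun 11 10:04 src/                         
drwxr-xr-x  1 user group    22035 Mar 28 10:27 tests/                       
-rw-r--r--  1 user group    46075 Jan  3 10:13 main.py                      
-rw-r--r--  1 user group     2997 Jan 10 10:23 setup.py                     
-rw-r--r--  1 user group    11687 Feb 20 10:33 config.yaml                  
-rw-r--r--  1 user group    17133 Jan  7 10:21 Makefile                     
drwxr-xr-x  1 user group    34462 Jan 22 10:28 docs/                        
$ echo hello                                                                
hello                                                                       
$ git status                                                                
On branch main                                                              
Changes not staged for commit:                                              
                                                                            
        modified:   utils.py                                                
        modified:   main.py                                                 
        modified:   config.yaml                                             
$ echo hello                                                                
hello                                                                       
$ ls -la                                                                    
-rw-r--r--  1 alice group    22256 Apr 15 10:46 config.yaml                 
drwxr-xr-x  1 alice group    40394 Jan  9 10:35 src/                        
-rw-r--r--  1 alice group    41827 Apr 24 10:30 main.py                     
drwxr-xr-x  1 alice group    13141 Mar 27 10:08 docs/                       
$ █                                                                         


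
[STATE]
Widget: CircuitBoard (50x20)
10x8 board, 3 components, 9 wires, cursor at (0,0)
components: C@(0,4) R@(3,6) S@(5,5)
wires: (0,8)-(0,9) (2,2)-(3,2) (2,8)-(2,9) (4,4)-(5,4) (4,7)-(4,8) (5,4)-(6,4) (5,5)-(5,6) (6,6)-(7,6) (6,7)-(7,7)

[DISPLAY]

   0 1 2 3 4 5 6 7 8 9                            
0  [.]              C               · ─ ·         
                                                  
1                                                 
                                                  
2           ·                       · ─ ·         
            │                                     
3           ·               R                     
                                                  
4                   ·           · ─ ·             
                    │                             
5                   ·   S ─ ·                     
                    │                             
6                   ·       ·   ·                 
                            │   │                 
7                           ·   ·                 
Cursor: (0,0)                                     
                                                  
                                                  
                                                  


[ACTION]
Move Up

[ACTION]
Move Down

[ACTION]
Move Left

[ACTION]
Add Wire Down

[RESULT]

   0 1 2 3 4 5 6 7 8 9                            
0                   C               · ─ ·         
                                                  
1  [.]                                            
    │                                             
2   ·       ·                       · ─ ·         
            │                                     
3           ·               R                     
                                                  
4                   ·           · ─ ·             
                    │                             
5                   ·   S ─ ·                     
                    │                             
6                   ·       ·   ·                 
                            │   │                 
7                           ·   ·                 
Cursor: (1,0)                                     
                                                  
                                                  
                                                  


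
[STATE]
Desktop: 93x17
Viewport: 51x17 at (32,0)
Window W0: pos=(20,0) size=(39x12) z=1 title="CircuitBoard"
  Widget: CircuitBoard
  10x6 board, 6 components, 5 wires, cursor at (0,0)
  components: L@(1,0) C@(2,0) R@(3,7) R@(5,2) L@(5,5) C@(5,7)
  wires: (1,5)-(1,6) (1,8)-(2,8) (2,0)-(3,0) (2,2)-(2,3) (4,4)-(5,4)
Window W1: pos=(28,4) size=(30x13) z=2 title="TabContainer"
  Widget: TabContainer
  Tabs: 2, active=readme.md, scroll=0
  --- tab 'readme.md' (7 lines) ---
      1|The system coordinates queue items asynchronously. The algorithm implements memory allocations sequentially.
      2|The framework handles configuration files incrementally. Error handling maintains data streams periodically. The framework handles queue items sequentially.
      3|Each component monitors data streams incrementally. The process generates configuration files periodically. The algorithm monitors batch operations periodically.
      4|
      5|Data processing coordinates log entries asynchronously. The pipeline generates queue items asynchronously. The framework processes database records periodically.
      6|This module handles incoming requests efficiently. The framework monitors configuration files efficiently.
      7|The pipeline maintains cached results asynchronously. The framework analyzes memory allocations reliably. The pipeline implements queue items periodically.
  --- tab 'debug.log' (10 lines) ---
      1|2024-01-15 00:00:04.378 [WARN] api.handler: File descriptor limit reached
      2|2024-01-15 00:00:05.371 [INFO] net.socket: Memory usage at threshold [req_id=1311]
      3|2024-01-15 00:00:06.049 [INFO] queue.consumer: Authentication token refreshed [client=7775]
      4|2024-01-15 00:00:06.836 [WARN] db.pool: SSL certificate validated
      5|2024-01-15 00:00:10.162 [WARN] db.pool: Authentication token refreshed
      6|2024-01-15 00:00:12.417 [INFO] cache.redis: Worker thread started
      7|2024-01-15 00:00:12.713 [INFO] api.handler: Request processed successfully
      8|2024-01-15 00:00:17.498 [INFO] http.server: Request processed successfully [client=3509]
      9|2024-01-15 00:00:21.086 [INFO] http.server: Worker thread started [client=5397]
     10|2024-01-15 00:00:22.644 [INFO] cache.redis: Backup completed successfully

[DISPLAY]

━━━━━━━━━━━━━━━━━━━━━━━━━━┓                        
rd                        ┃                        
──────────────────────────┨                        
4 5 6 7 8 9               ┃                        
━━━━━━━━━━━━━━━━━━━━━━━━━┓┃                        
bContainer               ┃┃                        
─────────────────────────┨┃                        
adme.md]│ debug.log      ┃┃                        
─────────────────────────┃┃                        
 system coordinates queue┃┃                        
 framework handles config┃┃                        
h component monitors data┃┛                        
                         ┃                         
a processing coordinates ┃                         
s module handles incoming┃                         
 pipeline maintains cache┃                         
━━━━━━━━━━━━━━━━━━━━━━━━━┛                         


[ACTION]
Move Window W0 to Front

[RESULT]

━━━━━━━━━━━━━━━━━━━━━━━━━━┓                        
rd                        ┃                        
──────────────────────────┨                        
4 5 6 7 8 9               ┃                        
                          ┃                        
                          ┃                        
             · ─ ·       ·┃                        
                         │┃                        
 · ─ ·                   ·┃                        
                          ┃                        
                     R    ┃                        
━━━━━━━━━━━━━━━━━━━━━━━━━━┛                        
                         ┃                         
a processing coordinates ┃                         
s module handles incoming┃                         
 pipeline maintains cache┃                         
━━━━━━━━━━━━━━━━━━━━━━━━━┛                         


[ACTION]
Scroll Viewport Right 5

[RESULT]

━━━━━━━━━━━━━━━━━━━━━┓                             
                     ┃                             
─────────────────────┨                             
 7 8 9               ┃                             
                     ┃                             
                     ┃                             
        · ─ ·       ·┃                             
                    │┃                             
·                   ·┃                             
                     ┃                             
                R    ┃                             
━━━━━━━━━━━━━━━━━━━━━┛                             
                    ┃                              
cessing coordinates ┃                              
ule handles incoming┃                              
line maintains cache┃                              
━━━━━━━━━━━━━━━━━━━━┛                              
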